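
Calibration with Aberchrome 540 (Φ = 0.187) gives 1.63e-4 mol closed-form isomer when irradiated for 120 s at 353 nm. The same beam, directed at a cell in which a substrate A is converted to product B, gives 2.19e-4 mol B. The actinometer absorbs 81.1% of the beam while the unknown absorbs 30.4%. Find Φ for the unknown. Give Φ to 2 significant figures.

Φ = 0.67

Photons absorbed by the actinometer: 1.63e-4 / 0.187 = 8.717e-4 mol.
Incident flux: 8.717e-4 / 0.811 = 0.001075 einstein.
Absorbed by unknown: 0.304 × 0.001075 = 3.268e-4 mol.
Φ(unknown) = 2.19e-4 / 3.268e-4 = 0.67.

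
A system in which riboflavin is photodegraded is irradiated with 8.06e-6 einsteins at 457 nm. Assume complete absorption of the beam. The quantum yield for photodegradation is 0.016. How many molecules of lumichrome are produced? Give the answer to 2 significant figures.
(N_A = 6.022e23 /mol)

7.8e16 molecules

Product: Φ × n_abs = 0.016 × 8.06e-6 = 1.290e-7 mol.
As a count: 1.290e-7 × 6.022e23 = 7.8e16.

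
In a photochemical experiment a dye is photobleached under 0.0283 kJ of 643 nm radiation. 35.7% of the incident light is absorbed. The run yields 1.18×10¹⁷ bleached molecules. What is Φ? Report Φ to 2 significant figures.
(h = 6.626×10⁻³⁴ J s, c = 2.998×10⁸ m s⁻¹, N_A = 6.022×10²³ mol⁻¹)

Product: 1.18×10¹⁷ / 6.022×10²³ = 1.959×10⁻⁷ mol.
Photon energy at 643 nm: hc/λ = (6.626×10⁻³⁴)(2.998×10⁸)/(643×10⁻⁹) = 3.089×10⁻¹⁹ J.
Incident energy: 0.0283 kJ = 28.3 J.
Photons incident: 28.3 / 3.089×10⁻¹⁹ = 9.162×10¹⁹, i.e. 9.162×10¹⁹/6.022×10²³ = 1.521×10⁻⁴ mol.
Photons absorbed: 0.357 × 1.521×10⁻⁴ = 5.430×10⁻⁵ mol.
Φ = 1.959×10⁻⁷ mol / 5.430×10⁻⁵ mol photons = 0.0036.

Φ = 0.0036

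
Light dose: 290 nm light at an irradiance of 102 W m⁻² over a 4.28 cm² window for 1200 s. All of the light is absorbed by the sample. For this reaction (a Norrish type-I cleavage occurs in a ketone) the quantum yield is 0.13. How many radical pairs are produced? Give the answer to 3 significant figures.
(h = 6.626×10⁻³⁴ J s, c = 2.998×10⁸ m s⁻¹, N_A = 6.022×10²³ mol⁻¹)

Photon energy at 290 nm: hc/λ = (6.626×10⁻³⁴)(2.998×10⁸)/(290×10⁻⁹) = 6.850×10⁻¹⁹ J.
Energy delivered: (102 W m⁻²)(4.28×10⁻⁴ m²)(1200 s) = 52.39 J.
Photons incident: 52.39 / 6.850×10⁻¹⁹ = 7.648×10¹⁹, i.e. 7.648×10¹⁹/6.022×10²³ = 1.270×10⁻⁴ mol.
Product: Φ × n_abs = 0.13 × 1.270×10⁻⁴ = 1.651×10⁻⁵ mol.
As a count: 1.651×10⁻⁵ × 6.022×10²³ = 9.94×10¹⁸.

9.94×10¹⁸ radical pairs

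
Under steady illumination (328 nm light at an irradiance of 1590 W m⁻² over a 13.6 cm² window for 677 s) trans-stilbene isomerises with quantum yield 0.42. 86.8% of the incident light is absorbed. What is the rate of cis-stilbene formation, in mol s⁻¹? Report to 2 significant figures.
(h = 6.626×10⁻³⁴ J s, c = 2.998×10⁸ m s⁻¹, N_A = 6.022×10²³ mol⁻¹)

Photon energy at 328 nm: hc/λ = (6.626×10⁻³⁴)(2.998×10⁸)/(328×10⁻⁹) = 6.056×10⁻¹⁹ J.
Energy delivered: (1590 W m⁻²)(13.6×10⁻⁴ m²)(677 s) = 1464 J.
Photons incident: 1464 / 6.056×10⁻¹⁹ = 2.417×10²¹, i.e. 2.417×10²¹/6.022×10²³ = 0.004014 mol.
Photons absorbed: 0.868 × 0.004014 = 0.003484 mol.
Product formed: 0.42 × 0.003484 = 0.001463 mol.
Rate: 0.001463 / 677 s = 2.2×10⁻⁶ mol s⁻¹.

2.2×10⁻⁶ mol s⁻¹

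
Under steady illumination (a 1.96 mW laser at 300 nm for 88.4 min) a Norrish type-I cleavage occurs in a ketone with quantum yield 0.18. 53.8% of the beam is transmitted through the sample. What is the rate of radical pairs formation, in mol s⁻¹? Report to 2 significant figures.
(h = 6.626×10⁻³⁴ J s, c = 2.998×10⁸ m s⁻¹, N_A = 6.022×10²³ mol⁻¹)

Photon energy at 300 nm: hc/λ = (6.626×10⁻³⁴)(2.998×10⁸)/(300×10⁻⁹) = 6.622×10⁻¹⁹ J.
Energy delivered: (1.96 mW)(5304 s) = 10.40 J.
Photons incident: 10.40 / 6.622×10⁻¹⁹ = 1.571×10¹⁹, i.e. 1.571×10¹⁹/6.022×10²³ = 2.609×10⁻⁵ mol.
Fraction absorbed: 1 − 53.8/100 = 0.4620.
Photons absorbed: 0.4620 × 2.609×10⁻⁵ = 1.205×10⁻⁵ mol.
Product formed: 0.18 × 1.205×10⁻⁵ = 2.169×10⁻⁶ mol.
Rate: 2.169×10⁻⁶ / 5304 s = 4.1×10⁻¹⁰ mol s⁻¹.

4.1×10⁻¹⁰ mol s⁻¹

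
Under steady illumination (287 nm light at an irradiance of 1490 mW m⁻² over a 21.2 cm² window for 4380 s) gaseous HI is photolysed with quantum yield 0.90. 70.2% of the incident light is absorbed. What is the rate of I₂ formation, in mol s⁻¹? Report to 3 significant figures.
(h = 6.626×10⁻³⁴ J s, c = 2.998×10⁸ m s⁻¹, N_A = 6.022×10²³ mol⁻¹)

4.79×10⁻⁹ mol s⁻¹

Photon energy at 287 nm: hc/λ = (6.626×10⁻³⁴)(2.998×10⁸)/(287×10⁻⁹) = 6.922×10⁻¹⁹ J.
Energy delivered: (1490 mW m⁻²)(21.2×10⁻⁴ m²)(4380 s) = 13.84 J.
Photons incident: 13.84 / 6.922×10⁻¹⁹ = 1.999×10¹⁹, i.e. 1.999×10¹⁹/6.022×10²³ = 3.319×10⁻⁵ mol.
Photons absorbed: 0.702 × 3.319×10⁻⁵ = 2.330×10⁻⁵ mol.
Product formed: 0.90 × 2.330×10⁻⁵ = 2.097×10⁻⁵ mol.
Rate: 2.097×10⁻⁵ / 4380 s = 4.79×10⁻⁹ mol s⁻¹.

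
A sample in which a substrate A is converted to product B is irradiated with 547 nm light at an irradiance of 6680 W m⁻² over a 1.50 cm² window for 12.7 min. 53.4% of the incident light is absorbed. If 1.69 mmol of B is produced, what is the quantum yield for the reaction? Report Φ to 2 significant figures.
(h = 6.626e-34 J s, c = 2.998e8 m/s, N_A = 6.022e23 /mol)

Φ = 0.91

Product: 1.69 mmol = 0.00169 mol.
Photon energy at 547 nm: hc/λ = (6.626e-34)(2.998e8)/(547e-9) = 3.632e-19 J.
Energy delivered: (6680 W m⁻²)(1.50e-4 m²)(762 s) = 763.5 J.
Photons incident: 763.5 / 3.632e-19 = 2.102e21, i.e. 2.102e21/6.022e23 = 0.003491 mol.
Photons absorbed: 0.534 × 0.003491 = 0.001864 mol.
Φ = 0.00169 mol / 0.001864 mol photons = 0.91.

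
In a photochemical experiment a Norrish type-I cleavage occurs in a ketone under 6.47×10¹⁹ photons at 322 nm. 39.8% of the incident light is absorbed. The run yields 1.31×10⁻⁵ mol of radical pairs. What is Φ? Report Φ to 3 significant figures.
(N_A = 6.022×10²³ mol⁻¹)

Φ = 0.306

Moles of photons: 6.47×10¹⁹ / 6.022×10²³ = 1.074×10⁻⁴ mol.
Photons absorbed: 0.398 × 1.074×10⁻⁴ = 4.275×10⁻⁵ mol.
Φ = 1.31×10⁻⁵ mol / 4.275×10⁻⁵ mol photons = 0.306.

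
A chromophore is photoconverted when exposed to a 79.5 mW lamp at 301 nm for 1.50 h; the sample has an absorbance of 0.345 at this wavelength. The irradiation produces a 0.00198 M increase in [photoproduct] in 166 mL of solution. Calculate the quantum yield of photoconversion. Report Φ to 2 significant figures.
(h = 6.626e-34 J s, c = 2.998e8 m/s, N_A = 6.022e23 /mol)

Product: (0.00198 M)(0.166 L) = 3.287e-4 mol.
Photon energy at 301 nm: hc/λ = (6.626e-34)(2.998e8)/(301e-9) = 6.600e-19 J.
Energy delivered: (79.5 mW)(5400 s) = 429.3 J.
Photons incident: 429.3 / 6.600e-19 = 6.505e20, i.e. 6.505e20/6.022e23 = 0.001080 mol.
Fraction absorbed: 1 − 10^(−0.345) = 0.5481.
Photons absorbed: 0.5481 × 0.001080 = 5.919e-4 mol.
Φ = 3.287e-4 mol / 5.919e-4 mol photons = 0.56.

Φ = 0.56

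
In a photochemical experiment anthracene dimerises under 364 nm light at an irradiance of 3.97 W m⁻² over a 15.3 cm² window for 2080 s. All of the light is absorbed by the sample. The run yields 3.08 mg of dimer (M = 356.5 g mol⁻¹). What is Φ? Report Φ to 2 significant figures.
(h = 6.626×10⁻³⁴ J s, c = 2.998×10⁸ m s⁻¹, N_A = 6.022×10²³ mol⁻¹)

Product: 3.08 mg / 356.5 g mol⁻¹ = 8.640×10⁻⁶ mol.
Photon energy at 364 nm: hc/λ = (6.626×10⁻³⁴)(2.998×10⁸)/(364×10⁻⁹) = 5.457×10⁻¹⁹ J.
Energy delivered: (3.97 W m⁻²)(15.3×10⁻⁴ m²)(2080 s) = 12.63 J.
Photons incident: 12.63 / 5.457×10⁻¹⁹ = 2.314×10¹⁹, i.e. 2.314×10¹⁹/6.022×10²³ = 3.843×10⁻⁵ mol.
Φ = 8.640×10⁻⁶ mol / 3.843×10⁻⁵ mol photons = 0.22.

Φ = 0.22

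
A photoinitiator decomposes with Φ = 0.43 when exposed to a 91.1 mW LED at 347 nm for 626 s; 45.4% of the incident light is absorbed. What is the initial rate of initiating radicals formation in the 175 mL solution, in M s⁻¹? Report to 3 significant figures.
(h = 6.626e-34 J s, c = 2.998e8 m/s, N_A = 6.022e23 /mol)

2.95e-7 M s⁻¹

Photon energy at 347 nm: hc/λ = (6.626e-34)(2.998e8)/(347e-9) = 5.725e-19 J.
Energy delivered: (91.1 mW)(626 s) = 57.03 J.
Photons incident: 57.03 / 5.725e-19 = 9.962e19, i.e. 9.962e19/6.022e23 = 1.654e-4 mol.
Photons absorbed: 0.454 × 1.654e-4 = 7.509e-5 mol.
Product formed: 0.43 × 7.509e-5 = 3.229e-5 mol.
Rate: 3.229e-5 mol / (626 s × 0.175 L) = 2.95e-7 M s⁻¹.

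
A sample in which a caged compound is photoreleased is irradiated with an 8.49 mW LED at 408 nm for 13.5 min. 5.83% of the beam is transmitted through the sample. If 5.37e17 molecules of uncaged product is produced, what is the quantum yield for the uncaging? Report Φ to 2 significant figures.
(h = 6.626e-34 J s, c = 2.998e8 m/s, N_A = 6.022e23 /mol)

Product: 5.37e17 / 6.022e23 = 8.917e-7 mol.
Photon energy at 408 nm: hc/λ = (6.626e-34)(2.998e8)/(408e-9) = 4.869e-19 J.
Energy delivered: (8.49 mW)(810 s) = 6.877 J.
Photons incident: 6.877 / 4.869e-19 = 1.412e19, i.e. 1.412e19/6.022e23 = 2.345e-5 mol.
Fraction absorbed: 1 − 5.83/100 = 0.9417.
Photons absorbed: 0.9417 × 2.345e-5 = 2.208e-5 mol.
Φ = 8.917e-7 mol / 2.208e-5 mol photons = 0.040.

Φ = 0.040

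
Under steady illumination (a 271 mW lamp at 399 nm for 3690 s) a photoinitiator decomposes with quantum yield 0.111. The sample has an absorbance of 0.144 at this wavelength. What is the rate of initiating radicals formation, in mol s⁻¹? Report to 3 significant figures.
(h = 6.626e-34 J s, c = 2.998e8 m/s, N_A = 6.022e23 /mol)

2.83e-8 mol s⁻¹

Photon energy at 399 nm: hc/λ = (6.626e-34)(2.998e8)/(399e-9) = 4.979e-19 J.
Energy delivered: (271 mW)(3690 s) = 1000 J.
Photons incident: 1000 / 4.979e-19 = 2.008e21, i.e. 2.008e21/6.022e23 = 0.003334 mol.
Fraction absorbed: 1 − 10^(−0.144) = 0.2822.
Photons absorbed: 0.2822 × 0.003334 = 9.409e-4 mol.
Product formed: 0.111 × 9.409e-4 = 1.044e-4 mol.
Rate: 1.044e-4 / 3690 s = 2.83e-8 mol s⁻¹.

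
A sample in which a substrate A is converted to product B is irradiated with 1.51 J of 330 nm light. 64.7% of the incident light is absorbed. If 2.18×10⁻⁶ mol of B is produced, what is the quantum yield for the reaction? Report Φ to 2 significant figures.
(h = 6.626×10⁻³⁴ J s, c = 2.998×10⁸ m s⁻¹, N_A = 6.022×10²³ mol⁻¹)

Φ = 0.81

Photon energy at 330 nm: hc/λ = (6.626×10⁻³⁴)(2.998×10⁸)/(330×10⁻⁹) = 6.020×10⁻¹⁹ J.
Photons incident: 1.51 / 6.020×10⁻¹⁹ = 2.508×10¹⁸, i.e. 2.508×10¹⁸/6.022×10²³ = 4.165×10⁻⁶ mol.
Photons absorbed: 0.647 × 4.165×10⁻⁶ = 2.695×10⁻⁶ mol.
Φ = 2.18×10⁻⁶ mol / 2.695×10⁻⁶ mol photons = 0.81.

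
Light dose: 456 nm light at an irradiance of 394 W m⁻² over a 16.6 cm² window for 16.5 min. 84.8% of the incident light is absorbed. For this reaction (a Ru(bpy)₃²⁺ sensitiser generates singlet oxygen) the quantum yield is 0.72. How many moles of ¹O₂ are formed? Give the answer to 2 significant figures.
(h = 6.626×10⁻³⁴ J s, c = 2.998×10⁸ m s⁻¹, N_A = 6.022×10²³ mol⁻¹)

Photon energy at 456 nm: hc/λ = (6.626×10⁻³⁴)(2.998×10⁸)/(456×10⁻⁹) = 4.356×10⁻¹⁹ J.
Energy delivered: (394 W m⁻²)(16.6×10⁻⁴ m²)(990 s) = 647.5 J.
Photons incident: 647.5 / 4.356×10⁻¹⁹ = 1.486×10²¹, i.e. 1.486×10²¹/6.022×10²³ = 0.002468 mol.
Photons absorbed: 0.848 × 0.002468 = 0.002093 mol.
Product: Φ × n_abs = 0.72 × 0.002093 = 0.001507 mol.

0.0015 mol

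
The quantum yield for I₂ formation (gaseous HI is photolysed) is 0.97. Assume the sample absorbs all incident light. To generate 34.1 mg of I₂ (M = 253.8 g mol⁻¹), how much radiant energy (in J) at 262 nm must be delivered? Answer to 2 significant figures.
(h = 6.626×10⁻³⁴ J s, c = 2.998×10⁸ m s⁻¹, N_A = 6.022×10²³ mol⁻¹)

63 J

Product: 34.1 mg / 253.8 g mol⁻¹ = 1.344×10⁻⁴ mol.
Photons that must be absorbed: 1.344×10⁻⁴ / 0.97 = 1.386×10⁻⁴ mol.
Photon energy: hc/λ = 7.582×10⁻¹⁹ J; per mole, 4.566×10⁵ J mol⁻¹.
Energy required: 1.386×10⁻⁴ × 4.566×10⁵ = 63 J.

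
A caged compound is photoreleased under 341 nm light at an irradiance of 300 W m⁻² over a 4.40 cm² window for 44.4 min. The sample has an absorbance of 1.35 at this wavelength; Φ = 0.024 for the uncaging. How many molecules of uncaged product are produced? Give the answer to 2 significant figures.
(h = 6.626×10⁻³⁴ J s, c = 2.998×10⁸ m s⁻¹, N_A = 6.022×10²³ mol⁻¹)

1.4×10¹⁹ molecules

Photon energy at 341 nm: hc/λ = (6.626×10⁻³⁴)(2.998×10⁸)/(341×10⁻⁹) = 5.825×10⁻¹⁹ J.
Energy delivered: (300 W m⁻²)(4.40×10⁻⁴ m²)(2664 s) = 351.6 J.
Photons incident: 351.6 / 5.825×10⁻¹⁹ = 6.036×10²⁰, i.e. 6.036×10²⁰/6.022×10²³ = 0.001002 mol.
Fraction absorbed: 1 − 10^(−1.35) = 0.9553.
Photons absorbed: 0.9553 × 0.001002 = 9.572×10⁻⁴ mol.
Product: Φ × n_abs = 0.024 × 9.572×10⁻⁴ = 2.297×10⁻⁵ mol.
As a count: 2.297×10⁻⁵ × 6.022×10²³ = 1.4×10¹⁹.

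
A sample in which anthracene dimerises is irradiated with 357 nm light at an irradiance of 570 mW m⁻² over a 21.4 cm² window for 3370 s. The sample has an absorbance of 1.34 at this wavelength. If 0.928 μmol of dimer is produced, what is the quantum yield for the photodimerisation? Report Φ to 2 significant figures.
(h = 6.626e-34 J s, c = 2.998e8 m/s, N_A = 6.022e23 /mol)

Product: 0.928 μmol = 9.28e-7 mol.
Photon energy at 357 nm: hc/λ = (6.626e-34)(2.998e8)/(357e-9) = 5.564e-19 J.
Energy delivered: (570 mW m⁻²)(21.4e-4 m²)(3370 s) = 4.111 J.
Photons incident: 4.111 / 5.564e-19 = 7.389e18, i.e. 7.389e18/6.022e23 = 1.227e-5 mol.
Fraction absorbed: 1 − 10^(−1.34) = 0.9543.
Photons absorbed: 0.9543 × 1.227e-5 = 1.171e-5 mol.
Φ = 9.28e-7 mol / 1.171e-5 mol photons = 0.079.

Φ = 0.079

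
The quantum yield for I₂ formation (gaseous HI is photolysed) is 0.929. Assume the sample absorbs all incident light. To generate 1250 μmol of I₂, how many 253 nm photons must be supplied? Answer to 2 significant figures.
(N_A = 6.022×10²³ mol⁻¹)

Product: 1250 μmol = 0.00125 mol.
Photons that must be absorbed: 0.00125 / 0.929 = 0.001346 mol.
Photon count: 0.001346 × 6.022×10²³ = 8.1×10²⁰.

8.1×10²⁰ photons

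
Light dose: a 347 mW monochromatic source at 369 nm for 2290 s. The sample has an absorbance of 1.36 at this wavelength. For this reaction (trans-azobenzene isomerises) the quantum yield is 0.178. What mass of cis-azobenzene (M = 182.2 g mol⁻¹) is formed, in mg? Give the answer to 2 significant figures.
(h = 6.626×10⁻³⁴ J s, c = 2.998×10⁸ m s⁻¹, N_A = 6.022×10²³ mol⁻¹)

76 mg

Photon energy at 369 nm: hc/λ = (6.626×10⁻³⁴)(2.998×10⁸)/(369×10⁻⁹) = 5.383×10⁻¹⁹ J.
Energy delivered: (347 mW)(2290 s) = 794.6 J.
Photons incident: 794.6 / 5.383×10⁻¹⁹ = 1.476×10²¹, i.e. 1.476×10²¹/6.022×10²³ = 0.002451 mol.
Fraction absorbed: 1 − 10^(−1.36) = 0.9563.
Photons absorbed: 0.9563 × 0.002451 = 0.002344 mol.
Product: Φ × n_abs = 0.178 × 0.002344 = 4.172×10⁻⁴ mol.
Mass: 4.172×10⁻⁴ × 182.2 = 0.07601 g = 76 mg.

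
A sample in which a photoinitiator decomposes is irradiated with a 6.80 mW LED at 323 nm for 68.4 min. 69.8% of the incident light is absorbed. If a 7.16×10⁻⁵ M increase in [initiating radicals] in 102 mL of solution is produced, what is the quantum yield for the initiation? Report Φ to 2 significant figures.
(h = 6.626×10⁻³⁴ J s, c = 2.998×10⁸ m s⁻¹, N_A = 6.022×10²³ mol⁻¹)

Product: (7.16×10⁻⁵ M)(0.102 L) = 7.303×10⁻⁶ mol.
Photon energy at 323 nm: hc/λ = (6.626×10⁻³⁴)(2.998×10⁸)/(323×10⁻⁹) = 6.150×10⁻¹⁹ J.
Energy delivered: (6.80 mW)(4104 s) = 27.91 J.
Photons incident: 27.91 / 6.150×10⁻¹⁹ = 4.538×10¹⁹, i.e. 4.538×10¹⁹/6.022×10²³ = 7.536×10⁻⁵ mol.
Photons absorbed: 0.698 × 7.536×10⁻⁵ = 5.260×10⁻⁵ mol.
Φ = 7.303×10⁻⁶ mol / 5.260×10⁻⁵ mol photons = 0.14.

Φ = 0.14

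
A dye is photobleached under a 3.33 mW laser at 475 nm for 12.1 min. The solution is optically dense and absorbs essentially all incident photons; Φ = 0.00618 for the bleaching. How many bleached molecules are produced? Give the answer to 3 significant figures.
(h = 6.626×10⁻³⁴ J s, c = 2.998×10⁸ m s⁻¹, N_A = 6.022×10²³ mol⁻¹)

3.57×10¹⁶ bleached molecules

Photon energy at 475 nm: hc/λ = (6.626×10⁻³⁴)(2.998×10⁸)/(475×10⁻⁹) = 4.182×10⁻¹⁹ J.
Energy delivered: (3.33 mW)(726 s) = 2.418 J.
Photons incident: 2.418 / 4.182×10⁻¹⁹ = 5.782×10¹⁸, i.e. 5.782×10¹⁸/6.022×10²³ = 9.601×10⁻⁶ mol.
Product: Φ × n_abs = 0.00618 × 9.601×10⁻⁶ = 5.933×10⁻⁸ mol.
As a count: 5.933×10⁻⁸ × 6.022×10²³ = 3.57×10¹⁶.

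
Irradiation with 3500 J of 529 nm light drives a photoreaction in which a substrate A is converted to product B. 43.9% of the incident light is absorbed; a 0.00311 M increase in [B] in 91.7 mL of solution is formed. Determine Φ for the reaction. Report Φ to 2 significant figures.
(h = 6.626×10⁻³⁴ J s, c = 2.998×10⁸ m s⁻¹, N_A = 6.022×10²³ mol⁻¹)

Product: (0.00311 M)(0.0917 L) = 2.852×10⁻⁴ mol.
Photon energy at 529 nm: hc/λ = (6.626×10⁻³⁴)(2.998×10⁸)/(529×10⁻⁹) = 3.755×10⁻¹⁹ J.
Photons incident: 3500 / 3.755×10⁻¹⁹ = 9.321×10²¹, i.e. 9.321×10²¹/6.022×10²³ = 0.01548 mol.
Photons absorbed: 0.439 × 0.01548 = 0.006796 mol.
Φ = 2.852×10⁻⁴ mol / 0.006796 mol photons = 0.042.

Φ = 0.042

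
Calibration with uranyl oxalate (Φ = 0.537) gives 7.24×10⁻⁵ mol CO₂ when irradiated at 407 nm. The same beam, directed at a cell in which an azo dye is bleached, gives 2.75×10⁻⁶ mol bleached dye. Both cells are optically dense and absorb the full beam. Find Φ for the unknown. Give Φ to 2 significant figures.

Φ = 0.020

Photons absorbed by the actinometer: 7.24×10⁻⁵ / 0.537 = 1.348×10⁻⁴ mol.
Φ(unknown) = 2.75×10⁻⁶ / 1.348×10⁻⁴ = 0.020.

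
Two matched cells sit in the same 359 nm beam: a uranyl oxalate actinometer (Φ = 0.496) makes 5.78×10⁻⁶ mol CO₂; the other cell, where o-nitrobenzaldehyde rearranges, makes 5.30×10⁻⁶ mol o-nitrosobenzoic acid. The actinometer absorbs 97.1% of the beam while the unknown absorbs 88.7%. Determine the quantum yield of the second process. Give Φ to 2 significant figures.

Photons absorbed by the actinometer: 5.78×10⁻⁶ / 0.496 = 1.165×10⁻⁵ mol.
Incident flux: 1.165×10⁻⁵ / 0.971 = 1.200×10⁻⁵ einstein.
Absorbed by unknown: 0.887 × 1.200×10⁻⁵ = 1.064×10⁻⁵ mol.
Φ(unknown) = 5.30×10⁻⁶ / 1.064×10⁻⁵ = 0.50.

Φ = 0.50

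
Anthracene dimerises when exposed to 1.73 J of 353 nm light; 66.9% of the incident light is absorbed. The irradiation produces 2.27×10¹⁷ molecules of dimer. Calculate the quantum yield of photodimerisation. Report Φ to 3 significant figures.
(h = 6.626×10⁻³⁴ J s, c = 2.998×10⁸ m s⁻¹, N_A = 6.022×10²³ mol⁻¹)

Product: 2.27×10¹⁷ / 6.022×10²³ = 3.770×10⁻⁷ mol.
Photon energy at 353 nm: hc/λ = (6.626×10⁻³⁴)(2.998×10⁸)/(353×10⁻⁹) = 5.627×10⁻¹⁹ J.
Photons incident: 1.73 / 5.627×10⁻¹⁹ = 3.074×10¹⁸, i.e. 3.074×10¹⁸/6.022×10²³ = 5.105×10⁻⁶ mol.
Photons absorbed: 0.669 × 5.105×10⁻⁶ = 3.415×10⁻⁶ mol.
Φ = 3.770×10⁻⁷ mol / 3.415×10⁻⁶ mol photons = 0.110.

Φ = 0.110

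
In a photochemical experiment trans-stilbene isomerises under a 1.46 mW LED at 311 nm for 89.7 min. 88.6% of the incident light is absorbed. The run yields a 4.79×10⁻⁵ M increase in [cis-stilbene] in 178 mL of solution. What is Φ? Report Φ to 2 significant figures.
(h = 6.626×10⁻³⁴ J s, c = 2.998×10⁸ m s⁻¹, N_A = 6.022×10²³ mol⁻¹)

Φ = 0.47

Product: (4.79×10⁻⁵ M)(0.178 L) = 8.526×10⁻⁶ mol.
Photon energy at 311 nm: hc/λ = (6.626×10⁻³⁴)(2.998×10⁸)/(311×10⁻⁹) = 6.387×10⁻¹⁹ J.
Energy delivered: (1.46 mW)(5382 s) = 7.858 J.
Photons incident: 7.858 / 6.387×10⁻¹⁹ = 1.230×10¹⁹, i.e. 1.230×10¹⁹/6.022×10²³ = 2.043×10⁻⁵ mol.
Photons absorbed: 0.886 × 2.043×10⁻⁵ = 1.810×10⁻⁵ mol.
Φ = 8.526×10⁻⁶ mol / 1.810×10⁻⁵ mol photons = 0.47.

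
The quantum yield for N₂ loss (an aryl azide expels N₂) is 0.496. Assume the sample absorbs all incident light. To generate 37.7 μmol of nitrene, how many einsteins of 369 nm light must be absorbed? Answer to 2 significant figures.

Product: 37.7 μmol = 3.77×10⁻⁵ mol.
Photons that must be absorbed: 3.77×10⁻⁵ / 0.496 = 7.601×10⁻⁵ mol.

7.6×10⁻⁵ einstein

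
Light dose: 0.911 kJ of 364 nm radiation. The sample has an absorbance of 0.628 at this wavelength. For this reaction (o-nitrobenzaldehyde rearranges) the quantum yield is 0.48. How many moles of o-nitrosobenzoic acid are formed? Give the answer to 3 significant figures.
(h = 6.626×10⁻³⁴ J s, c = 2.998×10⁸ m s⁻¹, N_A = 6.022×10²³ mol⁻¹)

0.00102 mol

Photon energy at 364 nm: hc/λ = (6.626×10⁻³⁴)(2.998×10⁸)/(364×10⁻⁹) = 5.457×10⁻¹⁹ J.
Incident energy: 0.911 kJ = 911 J.
Photons incident: 911 / 5.457×10⁻¹⁹ = 1.669×10²¹, i.e. 1.669×10²¹/6.022×10²³ = 0.002772 mol.
Fraction absorbed: 1 − 10^(−0.628) = 0.7645.
Photons absorbed: 0.7645 × 0.002772 = 0.002119 mol.
Product: Φ × n_abs = 0.48 × 0.002119 = 0.001017 mol.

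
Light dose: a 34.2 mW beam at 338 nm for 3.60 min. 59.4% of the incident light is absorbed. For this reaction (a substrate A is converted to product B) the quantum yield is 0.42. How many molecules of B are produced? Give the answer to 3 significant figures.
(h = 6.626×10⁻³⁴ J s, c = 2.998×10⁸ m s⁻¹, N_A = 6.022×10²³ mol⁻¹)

Photon energy at 338 nm: hc/λ = (6.626×10⁻³⁴)(2.998×10⁸)/(338×10⁻⁹) = 5.877×10⁻¹⁹ J.
Energy delivered: (34.2 mW)(216 s) = 7.387 J.
Photons incident: 7.387 / 5.877×10⁻¹⁹ = 1.257×10¹⁹, i.e. 1.257×10¹⁹/6.022×10²³ = 2.087×10⁻⁵ mol.
Photons absorbed: 0.594 × 2.087×10⁻⁵ = 1.240×10⁻⁵ mol.
Product: Φ × n_abs = 0.42 × 1.240×10⁻⁵ = 5.208×10⁻⁶ mol.
As a count: 5.208×10⁻⁶ × 6.022×10²³ = 3.14×10¹⁸.

3.14×10¹⁸ molecules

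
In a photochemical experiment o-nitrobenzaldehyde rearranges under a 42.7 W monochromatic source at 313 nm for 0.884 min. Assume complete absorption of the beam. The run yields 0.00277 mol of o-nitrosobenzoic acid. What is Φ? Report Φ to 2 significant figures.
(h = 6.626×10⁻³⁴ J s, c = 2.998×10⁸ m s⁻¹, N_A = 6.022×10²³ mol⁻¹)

Photon energy at 313 nm: hc/λ = (6.626×10⁻³⁴)(2.998×10⁸)/(313×10⁻⁹) = 6.347×10⁻¹⁹ J.
Energy delivered: (42.7 W)(53.04 s) = 2265 J.
Photons incident: 2265 / 6.347×10⁻¹⁹ = 3.569×10²¹, i.e. 3.569×10²¹/6.022×10²³ = 0.005927 mol.
Φ = 0.00277 mol / 0.005927 mol photons = 0.47.

Φ = 0.47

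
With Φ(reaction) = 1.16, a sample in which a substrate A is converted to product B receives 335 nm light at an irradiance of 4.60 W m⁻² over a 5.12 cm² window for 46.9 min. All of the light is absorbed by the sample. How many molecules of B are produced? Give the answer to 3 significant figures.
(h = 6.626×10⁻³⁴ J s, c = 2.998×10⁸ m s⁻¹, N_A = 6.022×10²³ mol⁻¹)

1.30×10¹⁹ molecules

Photon energy at 335 nm: hc/λ = (6.626×10⁻³⁴)(2.998×10⁸)/(335×10⁻⁹) = 5.930×10⁻¹⁹ J.
Energy delivered: (4.60 W m⁻²)(5.12×10⁻⁴ m²)(2814 s) = 6.628 J.
Photons incident: 6.628 / 5.930×10⁻¹⁹ = 1.118×10¹⁹, i.e. 1.118×10¹⁹/6.022×10²³ = 1.857×10⁻⁵ mol.
Product: Φ × n_abs = 1.16 × 1.857×10⁻⁵ = 2.154×10⁻⁵ mol.
As a count: 2.154×10⁻⁵ × 6.022×10²³ = 1.30×10¹⁹.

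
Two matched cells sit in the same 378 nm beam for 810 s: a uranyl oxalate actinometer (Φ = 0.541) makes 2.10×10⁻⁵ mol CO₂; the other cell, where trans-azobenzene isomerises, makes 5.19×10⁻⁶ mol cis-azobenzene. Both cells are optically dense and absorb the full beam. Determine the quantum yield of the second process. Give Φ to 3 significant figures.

Φ = 0.134

Photons absorbed by the actinometer: 2.10×10⁻⁵ / 0.541 = 3.882×10⁻⁵ mol.
Φ(unknown) = 5.19×10⁻⁶ / 3.882×10⁻⁵ = 0.134.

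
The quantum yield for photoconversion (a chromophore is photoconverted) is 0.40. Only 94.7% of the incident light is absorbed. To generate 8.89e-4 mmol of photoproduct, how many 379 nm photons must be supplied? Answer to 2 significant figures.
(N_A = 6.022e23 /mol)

1.4e18 photons

Product: 8.89e-4 mmol = 8.89e-7 mol.
Photons that must be absorbed: 8.89e-7 / 0.40 = 2.223e-6 mol.
Incident photons needed: 2.223e-6 / 0.947 = 2.347e-6 mol.
Photon count: 2.347e-6 × 6.022e23 = 1.4e18.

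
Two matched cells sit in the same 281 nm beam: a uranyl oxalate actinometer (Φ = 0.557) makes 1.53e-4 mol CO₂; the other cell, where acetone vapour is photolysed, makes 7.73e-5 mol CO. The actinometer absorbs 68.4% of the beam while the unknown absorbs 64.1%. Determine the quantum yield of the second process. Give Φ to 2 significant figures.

Photons absorbed by the actinometer: 1.53e-4 / 0.557 = 2.747e-4 mol.
Incident flux: 2.747e-4 / 0.684 = 4.016e-4 einstein.
Absorbed by unknown: 0.641 × 4.016e-4 = 2.574e-4 mol.
Φ(unknown) = 7.73e-5 / 2.574e-4 = 0.30.

Φ = 0.30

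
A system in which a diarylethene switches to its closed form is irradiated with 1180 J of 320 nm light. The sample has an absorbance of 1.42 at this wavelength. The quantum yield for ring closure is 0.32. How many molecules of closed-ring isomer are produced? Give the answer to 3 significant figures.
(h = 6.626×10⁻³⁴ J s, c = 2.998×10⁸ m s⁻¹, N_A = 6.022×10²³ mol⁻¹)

5.85×10²⁰ molecules

Photon energy at 320 nm: hc/λ = (6.626×10⁻³⁴)(2.998×10⁸)/(320×10⁻⁹) = 6.208×10⁻¹⁹ J.
Photons incident: 1180 / 6.208×10⁻¹⁹ = 1.901×10²¹, i.e. 1.901×10²¹/6.022×10²³ = 0.003157 mol.
Fraction absorbed: 1 − 10^(−1.42) = 0.9620.
Photons absorbed: 0.9620 × 0.003157 = 0.003037 mol.
Product: Φ × n_abs = 0.32 × 0.003037 = 9.718×10⁻⁴ mol.
As a count: 9.718×10⁻⁴ × 6.022×10²³ = 5.85×10²⁰.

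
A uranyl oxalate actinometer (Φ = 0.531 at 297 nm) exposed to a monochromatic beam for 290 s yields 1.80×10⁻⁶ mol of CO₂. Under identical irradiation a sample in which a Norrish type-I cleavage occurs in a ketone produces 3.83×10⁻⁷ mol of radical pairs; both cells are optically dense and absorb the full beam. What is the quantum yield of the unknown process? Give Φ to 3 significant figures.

Φ = 0.113

Photons absorbed by the actinometer: 1.80×10⁻⁶ / 0.531 = 3.390×10⁻⁶ mol.
Φ(unknown) = 3.83×10⁻⁷ / 3.390×10⁻⁶ = 0.113.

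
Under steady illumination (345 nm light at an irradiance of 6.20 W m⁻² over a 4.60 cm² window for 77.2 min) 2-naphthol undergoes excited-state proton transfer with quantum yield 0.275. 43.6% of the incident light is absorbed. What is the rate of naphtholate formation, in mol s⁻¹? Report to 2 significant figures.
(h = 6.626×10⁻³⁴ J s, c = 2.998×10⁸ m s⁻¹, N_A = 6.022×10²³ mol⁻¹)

Photon energy at 345 nm: hc/λ = (6.626×10⁻³⁴)(2.998×10⁸)/(345×10⁻⁹) = 5.758×10⁻¹⁹ J.
Energy delivered: (6.20 W m⁻²)(4.60×10⁻⁴ m²)(4632 s) = 13.21 J.
Photons incident: 13.21 / 5.758×10⁻¹⁹ = 2.294×10¹⁹, i.e. 2.294×10¹⁹/6.022×10²³ = 3.809×10⁻⁵ mol.
Photons absorbed: 0.436 × 3.809×10⁻⁵ = 1.661×10⁻⁵ mol.
Product formed: 0.275 × 1.661×10⁻⁵ = 4.568×10⁻⁶ mol.
Rate: 4.568×10⁻⁶ / 4632 s = 9.9×10⁻¹⁰ mol s⁻¹.

9.9×10⁻¹⁰ mol s⁻¹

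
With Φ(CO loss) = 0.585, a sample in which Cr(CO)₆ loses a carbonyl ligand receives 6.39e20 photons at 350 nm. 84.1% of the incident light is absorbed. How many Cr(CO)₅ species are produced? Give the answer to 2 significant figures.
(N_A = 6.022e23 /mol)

Moles of photons: 6.39e20 / 6.022e23 = 0.001061 mol.
Photons absorbed: 0.841 × 0.001061 = 8.923e-4 mol.
Product: Φ × n_abs = 0.585 × 8.923e-4 = 5.220e-4 mol.
As a count: 5.220e-4 × 6.022e23 = 3.1e20.

3.1e20 species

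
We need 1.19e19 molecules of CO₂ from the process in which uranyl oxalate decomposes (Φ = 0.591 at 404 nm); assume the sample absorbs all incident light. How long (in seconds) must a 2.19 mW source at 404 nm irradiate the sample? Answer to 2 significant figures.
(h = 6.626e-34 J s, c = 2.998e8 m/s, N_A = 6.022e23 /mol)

t ≈ 4500 s

Product: 1.19e19 / 6.022e23 = 1.976e-5 mol.
Photons that must be absorbed: 1.976e-5 / 0.591 = 3.343e-5 mol.
Photon energy: hc/λ = 4.917e-19 J; per mole, 2.961e5 J mol⁻¹.
Energy required: 3.343e-5 × 2.961e5 = 9.899 J.
Time: 9.899 J / 0.00219 W = 4500 s.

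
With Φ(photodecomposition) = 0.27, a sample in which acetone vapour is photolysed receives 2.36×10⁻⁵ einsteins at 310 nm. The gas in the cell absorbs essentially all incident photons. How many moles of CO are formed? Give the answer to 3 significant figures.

Product: Φ × n_abs = 0.27 × 2.36×10⁻⁵ = 6.372×10⁻⁶ mol.

6.37×10⁻⁶ mol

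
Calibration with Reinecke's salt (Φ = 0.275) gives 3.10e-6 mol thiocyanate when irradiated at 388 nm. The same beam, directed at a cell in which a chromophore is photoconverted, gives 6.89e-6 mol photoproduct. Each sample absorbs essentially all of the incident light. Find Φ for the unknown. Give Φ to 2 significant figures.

Photons absorbed by the actinometer: 3.10e-6 / 0.275 = 1.127e-5 mol.
Φ(unknown) = 6.89e-6 / 1.127e-5 = 0.61.

Φ = 0.61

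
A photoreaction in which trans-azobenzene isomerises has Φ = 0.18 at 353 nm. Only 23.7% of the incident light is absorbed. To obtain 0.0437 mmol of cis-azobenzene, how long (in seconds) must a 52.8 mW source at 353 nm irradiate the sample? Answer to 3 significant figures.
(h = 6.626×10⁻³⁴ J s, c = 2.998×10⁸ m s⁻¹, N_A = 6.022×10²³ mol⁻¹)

t ≈ 6570 s

Product: 0.0437 mmol = 4.37×10⁻⁵ mol.
Photons that must be absorbed: 4.37×10⁻⁵ / 0.18 = 2.428×10⁻⁴ mol.
Incident photons needed: 2.428×10⁻⁴ / 0.237 = 0.001024 mol.
Photon energy: hc/λ = 5.627×10⁻¹⁹ J; per mole, 3.389×10⁵ J mol⁻¹.
Energy required: 0.001024 × 3.389×10⁵ = 347.0 J.
Time: 347.0 J / 0.0528 W = 6570 s.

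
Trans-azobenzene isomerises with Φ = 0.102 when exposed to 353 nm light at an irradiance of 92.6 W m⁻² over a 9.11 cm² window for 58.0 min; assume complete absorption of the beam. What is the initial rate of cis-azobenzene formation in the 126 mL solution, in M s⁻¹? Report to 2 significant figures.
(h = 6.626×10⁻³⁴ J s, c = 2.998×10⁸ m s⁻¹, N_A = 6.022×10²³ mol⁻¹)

2.0×10⁻⁷ M s⁻¹

Photon energy at 353 nm: hc/λ = (6.626×10⁻³⁴)(2.998×10⁸)/(353×10⁻⁹) = 5.627×10⁻¹⁹ J.
Energy delivered: (92.6 W m⁻²)(9.11×10⁻⁴ m²)(3480 s) = 293.6 J.
Photons incident: 293.6 / 5.627×10⁻¹⁹ = 5.218×10²⁰, i.e. 5.218×10²⁰/6.022×10²³ = 8.665×10⁻⁴ mol.
Product formed: 0.102 × 8.665×10⁻⁴ = 8.838×10⁻⁵ mol.
Rate: 8.838×10⁻⁵ mol / (3480 s × 0.126 L) = 2.0×10⁻⁷ M s⁻¹.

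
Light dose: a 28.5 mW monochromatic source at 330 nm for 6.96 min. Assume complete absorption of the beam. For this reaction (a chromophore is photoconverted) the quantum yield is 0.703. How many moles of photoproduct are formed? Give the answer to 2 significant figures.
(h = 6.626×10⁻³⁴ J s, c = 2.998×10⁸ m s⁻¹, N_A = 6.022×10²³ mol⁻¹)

Photon energy at 330 nm: hc/λ = (6.626×10⁻³⁴)(2.998×10⁸)/(330×10⁻⁹) = 6.020×10⁻¹⁹ J.
Energy delivered: (28.5 mW)(417.6 s) = 11.90 J.
Photons incident: 11.90 / 6.020×10⁻¹⁹ = 1.977×10¹⁹, i.e. 1.977×10¹⁹/6.022×10²³ = 3.283×10⁻⁵ mol.
Product: Φ × n_abs = 0.703 × 3.283×10⁻⁵ = 2.308×10⁻⁵ mol.

2.3×10⁻⁵ mol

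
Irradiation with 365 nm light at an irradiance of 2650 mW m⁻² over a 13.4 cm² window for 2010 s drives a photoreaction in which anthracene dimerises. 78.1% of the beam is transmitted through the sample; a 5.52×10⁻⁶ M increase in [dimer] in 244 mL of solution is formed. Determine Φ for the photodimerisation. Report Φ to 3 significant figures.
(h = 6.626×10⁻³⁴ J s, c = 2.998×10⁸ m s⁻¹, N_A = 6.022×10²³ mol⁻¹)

Φ = 0.282

Product: (5.52×10⁻⁶ M)(0.244 L) = 1.347×10⁻⁶ mol.
Photon energy at 365 nm: hc/λ = (6.626×10⁻³⁴)(2.998×10⁸)/(365×10⁻⁹) = 5.442×10⁻¹⁹ J.
Energy delivered: (2650 mW m⁻²)(13.4×10⁻⁴ m²)(2010 s) = 7.138 J.
Photons incident: 7.138 / 5.442×10⁻¹⁹ = 1.312×10¹⁹, i.e. 1.312×10¹⁹/6.022×10²³ = 2.179×10⁻⁵ mol.
Fraction absorbed: 1 − 78.1/100 = 0.2190.
Photons absorbed: 0.2190 × 2.179×10⁻⁵ = 4.772×10⁻⁶ mol.
Φ = 1.347×10⁻⁶ mol / 4.772×10⁻⁶ mol photons = 0.282.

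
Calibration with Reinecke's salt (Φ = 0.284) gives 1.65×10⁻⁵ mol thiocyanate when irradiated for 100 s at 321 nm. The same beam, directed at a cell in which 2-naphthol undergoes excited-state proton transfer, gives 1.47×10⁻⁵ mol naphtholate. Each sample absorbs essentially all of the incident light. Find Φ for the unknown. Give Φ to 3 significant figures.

Φ = 0.253

Photons absorbed by the actinometer: 1.65×10⁻⁵ / 0.284 = 5.810×10⁻⁵ mol.
Φ(unknown) = 1.47×10⁻⁵ / 5.810×10⁻⁵ = 0.253.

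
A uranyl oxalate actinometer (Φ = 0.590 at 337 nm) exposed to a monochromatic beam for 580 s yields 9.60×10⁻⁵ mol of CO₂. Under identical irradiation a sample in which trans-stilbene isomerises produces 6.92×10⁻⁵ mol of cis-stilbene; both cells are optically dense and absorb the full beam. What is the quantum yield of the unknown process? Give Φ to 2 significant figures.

Φ = 0.43

Photons absorbed by the actinometer: 9.60×10⁻⁵ / 0.590 = 1.627×10⁻⁴ mol.
Φ(unknown) = 6.92×10⁻⁵ / 1.627×10⁻⁴ = 0.43.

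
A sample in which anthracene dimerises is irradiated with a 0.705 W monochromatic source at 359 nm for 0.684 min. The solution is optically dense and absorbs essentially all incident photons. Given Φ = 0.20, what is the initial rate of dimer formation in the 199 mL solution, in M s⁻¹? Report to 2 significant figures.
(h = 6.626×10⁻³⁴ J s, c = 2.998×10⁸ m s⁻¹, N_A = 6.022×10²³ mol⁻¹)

2.1×10⁻⁶ M s⁻¹

Photon energy at 359 nm: hc/λ = (6.626×10⁻³⁴)(2.998×10⁸)/(359×10⁻⁹) = 5.533×10⁻¹⁹ J.
Energy delivered: (0.705 W)(41.04 s) = 28.93 J.
Photons incident: 28.93 / 5.533×10⁻¹⁹ = 5.229×10¹⁹, i.e. 5.229×10¹⁹/6.022×10²³ = 8.683×10⁻⁵ mol.
Product formed: 0.20 × 8.683×10⁻⁵ = 1.737×10⁻⁵ mol.
Rate: 1.737×10⁻⁵ mol / (41.04 s × 0.199 L) = 2.1×10⁻⁶ M s⁻¹.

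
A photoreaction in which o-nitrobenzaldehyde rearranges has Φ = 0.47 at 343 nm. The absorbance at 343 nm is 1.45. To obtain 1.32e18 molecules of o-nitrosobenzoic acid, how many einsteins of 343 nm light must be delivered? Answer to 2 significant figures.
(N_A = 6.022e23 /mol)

4.8e-6 einstein

Product: 1.32e18 / 6.022e23 = 2.192e-6 mol.
Photons that must be absorbed: 2.192e-6 / 0.47 = 4.664e-6 mol.
Fraction absorbed: 1 − 10^(−1.45) = 0.9645.
Incident photons needed: 4.664e-6 / 0.9645 = 4.836e-6 mol.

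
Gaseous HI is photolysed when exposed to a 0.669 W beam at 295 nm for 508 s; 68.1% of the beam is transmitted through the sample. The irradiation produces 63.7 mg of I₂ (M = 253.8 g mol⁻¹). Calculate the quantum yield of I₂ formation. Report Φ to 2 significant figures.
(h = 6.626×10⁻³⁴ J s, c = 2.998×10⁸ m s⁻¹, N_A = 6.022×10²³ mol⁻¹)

Product: 63.7 mg / 253.8 g mol⁻¹ = 2.510×10⁻⁴ mol.
Photon energy at 295 nm: hc/λ = (6.626×10⁻³⁴)(2.998×10⁸)/(295×10⁻⁹) = 6.734×10⁻¹⁹ J.
Energy delivered: (0.669 W)(508 s) = 339.9 J.
Photons incident: 339.9 / 6.734×10⁻¹⁹ = 5.048×10²⁰, i.e. 5.048×10²⁰/6.022×10²³ = 8.383×10⁻⁴ mol.
Fraction absorbed: 1 − 68.1/100 = 0.3190.
Photons absorbed: 0.3190 × 8.383×10⁻⁴ = 2.674×10⁻⁴ mol.
Φ = 2.510×10⁻⁴ mol / 2.674×10⁻⁴ mol photons = 0.94.

Φ = 0.94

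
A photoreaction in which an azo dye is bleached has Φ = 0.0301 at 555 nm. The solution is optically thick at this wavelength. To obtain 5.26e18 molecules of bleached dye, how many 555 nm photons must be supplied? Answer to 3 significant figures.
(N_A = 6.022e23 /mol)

Product: 5.26e18 / 6.022e23 = 8.735e-6 mol.
Photons that must be absorbed: 8.735e-6 / 0.0301 = 2.902e-4 mol.
Photon count: 2.902e-4 × 6.022e23 = 1.75e20.

1.75e20 photons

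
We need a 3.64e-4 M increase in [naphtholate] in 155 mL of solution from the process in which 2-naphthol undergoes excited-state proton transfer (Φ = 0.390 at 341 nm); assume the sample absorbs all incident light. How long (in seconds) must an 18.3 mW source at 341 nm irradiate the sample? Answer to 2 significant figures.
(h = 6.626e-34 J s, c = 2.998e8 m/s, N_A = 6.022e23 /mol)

Product: (3.64e-4 M)(0.155 L) = 5.642e-5 mol.
Photons that must be absorbed: 5.642e-5 / 0.390 = 1.447e-4 mol.
Photon energy: hc/λ = 5.825e-19 J; per mole, 3.508e5 J mol⁻¹.
Energy required: 1.447e-4 × 3.508e5 = 50.76 J.
Time: 50.76 J / 0.0183 W = 2800 s.

t ≈ 2800 s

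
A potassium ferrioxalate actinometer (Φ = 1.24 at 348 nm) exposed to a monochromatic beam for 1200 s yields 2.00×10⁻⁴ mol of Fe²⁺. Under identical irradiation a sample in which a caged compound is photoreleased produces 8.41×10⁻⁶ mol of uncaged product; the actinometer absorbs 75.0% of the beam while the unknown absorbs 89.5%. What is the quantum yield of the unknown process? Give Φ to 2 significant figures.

Φ = 0.044

Photons absorbed by the actinometer: 2.00×10⁻⁴ / 1.24 = 1.613×10⁻⁴ mol.
Incident flux: 1.613×10⁻⁴ / 0.750 = 2.151×10⁻⁴ einstein.
Absorbed by unknown: 0.895 × 2.151×10⁻⁴ = 1.925×10⁻⁴ mol.
Φ(unknown) = 8.41×10⁻⁶ / 1.925×10⁻⁴ = 0.044.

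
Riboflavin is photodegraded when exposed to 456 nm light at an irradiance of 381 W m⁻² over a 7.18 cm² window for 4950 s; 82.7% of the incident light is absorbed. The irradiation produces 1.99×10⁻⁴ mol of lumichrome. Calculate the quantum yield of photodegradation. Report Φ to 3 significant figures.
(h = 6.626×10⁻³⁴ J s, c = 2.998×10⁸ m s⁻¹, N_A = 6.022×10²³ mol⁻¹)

Photon energy at 456 nm: hc/λ = (6.626×10⁻³⁴)(2.998×10⁸)/(456×10⁻⁹) = 4.356×10⁻¹⁹ J.
Energy delivered: (381 W m⁻²)(7.18×10⁻⁴ m²)(4950 s) = 1354 J.
Photons incident: 1354 / 4.356×10⁻¹⁹ = 3.108×10²¹, i.e. 3.108×10²¹/6.022×10²³ = 0.005161 mol.
Photons absorbed: 0.827 × 0.005161 = 0.004268 mol.
Φ = 1.99×10⁻⁴ mol / 0.004268 mol photons = 0.0466.

Φ = 0.0466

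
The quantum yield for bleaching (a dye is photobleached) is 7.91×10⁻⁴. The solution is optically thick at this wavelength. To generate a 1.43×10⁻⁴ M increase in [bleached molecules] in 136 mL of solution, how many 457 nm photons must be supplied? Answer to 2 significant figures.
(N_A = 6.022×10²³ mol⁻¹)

1.5×10²² photons

Product: (1.43×10⁻⁴ M)(0.136 L) = 1.945×10⁻⁵ mol.
Photons that must be absorbed: 1.945×10⁻⁵ / 7.91×10⁻⁴ = 0.02459 mol.
Photon count: 0.02459 × 6.022×10²³ = 1.5×10²².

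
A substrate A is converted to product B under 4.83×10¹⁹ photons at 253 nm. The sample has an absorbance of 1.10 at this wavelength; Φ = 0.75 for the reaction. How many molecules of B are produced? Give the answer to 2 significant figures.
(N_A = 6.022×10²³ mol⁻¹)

Moles of photons: 4.83×10¹⁹ / 6.022×10²³ = 8.021×10⁻⁵ mol.
Fraction absorbed: 1 − 10^(−1.10) = 0.9206.
Photons absorbed: 0.9206 × 8.021×10⁻⁵ = 7.384×10⁻⁵ mol.
Product: Φ × n_abs = 0.75 × 7.384×10⁻⁵ = 5.538×10⁻⁵ mol.
As a count: 5.538×10⁻⁵ × 6.022×10²³ = 3.3×10¹⁹.

3.3×10¹⁹ molecules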